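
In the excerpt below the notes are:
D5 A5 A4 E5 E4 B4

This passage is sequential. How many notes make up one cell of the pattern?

2

Try groups of 2 (3 cells in 6 notes):
D5 A5 | A4 E5 | E4 B4
That's a consistent down a 4th shift per cell, and no other grouping gives one.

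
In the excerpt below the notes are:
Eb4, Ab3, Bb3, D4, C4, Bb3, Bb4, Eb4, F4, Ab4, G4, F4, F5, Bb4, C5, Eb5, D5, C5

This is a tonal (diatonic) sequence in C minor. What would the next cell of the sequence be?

C6 F5 G5 Bb5 Ab5 G5

With a 6-note motive the entries are Eb4, Bb4, F5, each up a 5th from the previous.
From C6 the diatonic shape gives C6 F5 G5 Bb5 Ab5 G5.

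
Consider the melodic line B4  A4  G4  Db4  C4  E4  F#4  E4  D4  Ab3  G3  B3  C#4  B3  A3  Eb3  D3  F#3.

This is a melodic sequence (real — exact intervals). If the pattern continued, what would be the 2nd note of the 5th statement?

The unit is 6 notes. Position-2 pitches of the 3 shown cells: A4, E4, B3.
Carrying that down a 4th forward: F#3 → C#3.

C#3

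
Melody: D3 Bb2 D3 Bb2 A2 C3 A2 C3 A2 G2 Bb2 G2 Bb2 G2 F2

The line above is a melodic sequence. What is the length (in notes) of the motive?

15 notes total. Splitting into 3 groups of 5:
D3 Bb2 D3 Bb2 A2 | C3 A2 C3 A2 G2 | Bb2 G2 Bb2 G2 F2
Every group is a transposition down a 2nd of the one before; no shorter unit works.

5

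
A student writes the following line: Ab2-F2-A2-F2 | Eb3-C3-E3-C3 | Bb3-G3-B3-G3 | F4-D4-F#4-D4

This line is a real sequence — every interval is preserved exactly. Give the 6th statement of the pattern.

The 4-note cells begin on Ab2, Eb3, Bb3, F4 — each up a 5th from the last.
Extending up a 5th: C5 → G5.
From G5 the exact shape gives G5 E5 G#5 E5.

G5 E5 G#5 E5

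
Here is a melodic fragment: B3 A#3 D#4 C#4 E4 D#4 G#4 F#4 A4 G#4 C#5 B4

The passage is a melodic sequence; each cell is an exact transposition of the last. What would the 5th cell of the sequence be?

The 4-note cells begin on B3, E4, A4 — each up a 4th from the last.
Continuing the starts: D5 → G5.
Statement 5 starts on G5 and keeps the same exact contour: G5 F#5 B5 A5.

G5 F#5 B5 A5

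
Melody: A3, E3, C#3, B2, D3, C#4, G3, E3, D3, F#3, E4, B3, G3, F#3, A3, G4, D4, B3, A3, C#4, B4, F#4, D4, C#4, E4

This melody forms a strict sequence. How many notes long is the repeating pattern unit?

25 notes total. Splitting into 5 groups of 5:
A3 E3 C#3 B2 D3 | C#4 G3 E3 D3 F#3 | E4 B3 G3 F#3 A3 | G4 D4 B3 A3 C#4 | B4 F#4 D4 C#4 E4
Each cell is the previous one up a 3rd — so the unit is 5 notes.

5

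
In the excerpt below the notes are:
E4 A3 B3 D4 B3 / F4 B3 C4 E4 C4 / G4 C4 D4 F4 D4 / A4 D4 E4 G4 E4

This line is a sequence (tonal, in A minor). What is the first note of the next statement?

Taking 5-note groups, the heads are E4, F4, G4, A4: the pattern moves up a 2nd.
One more step up a 2nd gives B4.

B4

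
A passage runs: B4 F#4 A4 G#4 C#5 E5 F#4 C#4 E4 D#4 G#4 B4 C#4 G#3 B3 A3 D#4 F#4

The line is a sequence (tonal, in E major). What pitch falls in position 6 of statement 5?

The unit is 6 notes. Position-6 pitches of the 3 shown cells: E5, B4, F#4.
Carrying that down a 4th forward: C#4 → G#3.

G#3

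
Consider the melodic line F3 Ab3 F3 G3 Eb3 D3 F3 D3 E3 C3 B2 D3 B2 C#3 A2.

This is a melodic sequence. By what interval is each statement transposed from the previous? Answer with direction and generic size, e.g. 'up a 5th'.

down a 3rd

Unit = 5 notes; the statements start on F3, D3, B2, moving down a 3rd each time.
F3 to D3 is down a 3rd.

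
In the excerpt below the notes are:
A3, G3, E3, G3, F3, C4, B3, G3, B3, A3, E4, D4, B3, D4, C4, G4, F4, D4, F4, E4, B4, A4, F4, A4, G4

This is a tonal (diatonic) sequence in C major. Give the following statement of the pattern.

D5 C5 A4 C5 B4

Unit = 5 notes; the statements start on A3, C4, E4, G4, B4, moving up a 3rd each time.
From D5 the diatonic shape gives D5 C5 A4 C5 B4.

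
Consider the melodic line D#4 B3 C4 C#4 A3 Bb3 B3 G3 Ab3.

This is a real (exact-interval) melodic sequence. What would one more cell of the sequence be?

The 3-note cells begin on D#4, C#4, B3 — each down a 2nd from the last.
Statement 4 starts on A3 and keeps the same exact contour: A3 F3 Gb3.

A3 F3 Gb3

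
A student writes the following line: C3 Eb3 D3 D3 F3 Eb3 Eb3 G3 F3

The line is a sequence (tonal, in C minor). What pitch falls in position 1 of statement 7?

Grouping in 3s, the 1st note of each cell is C3, D3, Eb3.
Extending up a 2nd: F3 → G3 → Ab3 → Bb3.

Bb3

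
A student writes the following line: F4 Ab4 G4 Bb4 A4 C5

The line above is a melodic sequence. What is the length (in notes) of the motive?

Try groups of 2 (3 cells in 6 notes):
F4 Ab4 | G4 Bb4 | A4 C5
Every group is a transposition up a 2nd of the one before; no shorter unit works.

2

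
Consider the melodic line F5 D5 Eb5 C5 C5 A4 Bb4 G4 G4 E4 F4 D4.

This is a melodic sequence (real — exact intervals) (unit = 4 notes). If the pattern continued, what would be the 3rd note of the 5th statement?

G3

The unit is 4 notes. Position-3 pitches of the 3 shown cells: Eb5, Bb4, F4.
Carrying that down a 4th forward: C4 → G3.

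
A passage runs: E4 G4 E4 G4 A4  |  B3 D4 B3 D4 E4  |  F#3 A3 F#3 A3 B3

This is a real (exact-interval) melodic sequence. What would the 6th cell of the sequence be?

D#2 F#2 D#2 F#2 G#2

Unit = 5 notes; the statements start on E4, B3, F#3, moving down a 4th each time.
Continuing the starts: C#3 → G#2 → D#2.
Statement 6 starts on D#2 and keeps the same exact contour: D#2 F#2 D#2 F#2 G#2.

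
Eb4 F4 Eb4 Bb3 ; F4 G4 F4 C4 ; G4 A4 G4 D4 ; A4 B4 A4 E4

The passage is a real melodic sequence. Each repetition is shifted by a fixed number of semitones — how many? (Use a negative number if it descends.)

2

Unit = 4 notes; the statements start on Eb4, F4, G4, A4, moving up a 2nd each time.
Eb4 to F4 spans +2 semitones.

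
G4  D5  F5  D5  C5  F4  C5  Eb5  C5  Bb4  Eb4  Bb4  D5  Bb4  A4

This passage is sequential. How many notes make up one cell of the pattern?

There are 15 notes; a 5-note unit gives 3 cells:
G4 D5 F5 D5 C5 | F4 C5 Eb5 C5 Bb4 | Eb4 Bb4 D5 Bb4 A4
That's a consistent down a 2nd shift per cell, and no other grouping gives one.

5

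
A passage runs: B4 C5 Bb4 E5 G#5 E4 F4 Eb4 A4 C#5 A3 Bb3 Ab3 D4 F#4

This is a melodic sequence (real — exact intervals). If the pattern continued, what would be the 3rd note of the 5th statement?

The unit is 5 notes. Position-3 pitches of the 3 shown cells: Bb4, Eb4, Ab3.
Carrying that down a 5th forward: Db3 → Gb2.

Gb2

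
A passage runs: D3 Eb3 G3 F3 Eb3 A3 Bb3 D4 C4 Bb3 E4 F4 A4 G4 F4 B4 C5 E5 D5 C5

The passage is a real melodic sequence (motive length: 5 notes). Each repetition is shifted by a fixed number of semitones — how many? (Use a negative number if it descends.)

7

With a 5-note motive the entries are D3, A3, E4, B4, each up a 5th from the previous.
D3→A3 is 57 − 50 = 7 semitones.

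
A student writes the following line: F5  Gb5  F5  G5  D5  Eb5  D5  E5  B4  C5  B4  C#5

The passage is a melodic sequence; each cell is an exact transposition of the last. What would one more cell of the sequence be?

With a 4-note motive the entries are F5, D5, B4, each down a 3rd from the previous.
So cell 4 is G#4 A4 G#4 A#4.

G#4 A4 G#4 A#4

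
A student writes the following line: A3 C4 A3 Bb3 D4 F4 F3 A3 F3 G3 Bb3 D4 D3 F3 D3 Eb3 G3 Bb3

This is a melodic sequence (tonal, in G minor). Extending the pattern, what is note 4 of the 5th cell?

A2

Grouping in 6s, the 4th note of each cell is Bb3, G3, Eb3.
Extending down a 3rd: C3 → A2.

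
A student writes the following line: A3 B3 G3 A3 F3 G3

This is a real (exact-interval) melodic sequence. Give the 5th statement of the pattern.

Db3 Eb3

Taking 2-note groups, the heads are A3, G3, F3: the pattern moves down a 2nd.
Extending down a 2nd: Eb3 → Db3.
So cell 5 is Db3 Eb3.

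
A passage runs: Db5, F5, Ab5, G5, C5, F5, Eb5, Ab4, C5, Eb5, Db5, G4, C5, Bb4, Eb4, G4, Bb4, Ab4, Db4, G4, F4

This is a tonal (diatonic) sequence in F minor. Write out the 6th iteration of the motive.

The 7-note cells begin on Db5, Ab4, Eb4 — each down a 4th from the last.
Continuing the starts: Bb3 → F3 → C3.
Statement 6 starts on C3 and keeps the same diatonic contour: C3 Eb3 G3 F3 Bb2 Eb3 Db3.

C3 Eb3 G3 F3 Bb2 Eb3 Db3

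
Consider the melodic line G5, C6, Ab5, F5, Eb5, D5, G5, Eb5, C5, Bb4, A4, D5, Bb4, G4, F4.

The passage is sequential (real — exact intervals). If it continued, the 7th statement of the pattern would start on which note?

C#3

The 5-note cells begin on G5, D5, A4 — each down a 4th from the last.
Continuing: E4 → B3 → F#3 → C#3. Statement 7 starts on C#3.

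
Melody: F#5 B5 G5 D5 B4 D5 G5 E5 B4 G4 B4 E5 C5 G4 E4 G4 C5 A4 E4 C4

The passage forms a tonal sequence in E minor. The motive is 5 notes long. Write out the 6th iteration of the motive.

C4 F#4 D4 A3 F#3

With a 5-note motive the entries are F#5, D5, B4, G4, each down a 3rd from the previous.
Carrying on: E4 → C4.
So cell 6 is C4 F#4 D4 A3 F#3.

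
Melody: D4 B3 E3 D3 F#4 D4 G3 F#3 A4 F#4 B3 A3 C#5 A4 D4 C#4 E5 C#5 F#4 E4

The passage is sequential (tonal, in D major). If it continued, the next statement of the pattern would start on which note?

Taking 4-note groups, the heads are D4, F#4, A4, C#5, E5: the pattern moves up a 3rd.
One more step up a 3rd gives G5.

G5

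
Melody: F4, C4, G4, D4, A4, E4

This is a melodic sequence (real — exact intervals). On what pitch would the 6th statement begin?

D#5

Taking 2-note groups, the heads are F4, G4, A4: the pattern moves up a 2nd.
Extending the heads up a 2nd: B4 → C#5 → D#5.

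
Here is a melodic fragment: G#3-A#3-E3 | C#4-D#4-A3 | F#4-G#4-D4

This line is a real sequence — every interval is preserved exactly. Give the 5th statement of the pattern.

E5 F#5 C5

Taking 3-note groups, the heads are G#3, C#4, F#4: the pattern moves up a 4th.
Extending up a 4th: B4 → E5.
Statement 5 starts on E5 and keeps the same exact contour: E5 F#5 C5.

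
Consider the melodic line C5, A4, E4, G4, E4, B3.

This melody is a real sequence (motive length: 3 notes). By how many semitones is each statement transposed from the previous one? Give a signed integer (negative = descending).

-5

Taking 3-note groups, the heads are C5, G4: the pattern moves down a 4th.
C5 to G4 spans -5 semitones.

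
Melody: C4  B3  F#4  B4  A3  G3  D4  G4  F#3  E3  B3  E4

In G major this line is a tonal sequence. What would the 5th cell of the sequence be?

B2 A2 E3 A3

The 4-note cells begin on C4, A3, F#3 — each down a 3rd from the last.
Carrying on: D3 → B2.
Statement 5 starts on B2 and keeps the same diatonic contour: B2 A2 E3 A3.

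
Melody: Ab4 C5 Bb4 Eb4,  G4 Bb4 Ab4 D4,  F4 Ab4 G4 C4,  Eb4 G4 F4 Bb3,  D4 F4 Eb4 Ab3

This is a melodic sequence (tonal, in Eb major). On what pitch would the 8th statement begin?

Ab3

Taking 4-note groups, the heads are Ab4, G4, F4, Eb4, D4: the pattern moves down a 2nd.
Extending the heads down a 2nd: C4 → Bb3 → Ab3.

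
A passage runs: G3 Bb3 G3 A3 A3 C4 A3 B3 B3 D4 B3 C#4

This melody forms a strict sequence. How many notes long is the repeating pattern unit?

Try groups of 4 (3 cells in 12 notes):
G3 Bb3 G3 A3 | A3 C4 A3 B3 | B3 D4 B3 C#4
Each cell is the previous one up a 2nd — so the unit is 4 notes.

4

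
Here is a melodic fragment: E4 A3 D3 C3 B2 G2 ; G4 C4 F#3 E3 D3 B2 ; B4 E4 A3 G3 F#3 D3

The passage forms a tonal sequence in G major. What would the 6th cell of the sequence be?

A5 D5 G4 F#4 E4 C4

The 6-note cells begin on E4, G4, B4 — each up a 3rd from the last.
Carrying on: D5 → F#5 → A5.
Statement 6 starts on A5 and keeps the same diatonic contour: A5 D5 G4 F#4 E4 C4.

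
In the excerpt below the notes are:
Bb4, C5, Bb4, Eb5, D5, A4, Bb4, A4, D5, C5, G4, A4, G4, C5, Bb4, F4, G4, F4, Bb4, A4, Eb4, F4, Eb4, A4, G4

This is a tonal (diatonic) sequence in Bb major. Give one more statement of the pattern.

With a 5-note motive the entries are Bb4, A4, G4, F4, Eb4, each down a 2nd from the previous.
Statement 6 starts on D4 and keeps the same diatonic contour: D4 Eb4 D4 G4 F4.

D4 Eb4 D4 G4 F4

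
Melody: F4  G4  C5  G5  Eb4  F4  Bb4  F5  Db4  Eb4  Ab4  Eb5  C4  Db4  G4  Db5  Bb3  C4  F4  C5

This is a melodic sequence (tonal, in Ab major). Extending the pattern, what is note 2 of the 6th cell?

Bb3

The unit is 4 notes. Position-2 pitches of the 5 shown cells: G4, F4, Eb4, Db4, C4.
Each moves down a 2nd; the next is Bb3.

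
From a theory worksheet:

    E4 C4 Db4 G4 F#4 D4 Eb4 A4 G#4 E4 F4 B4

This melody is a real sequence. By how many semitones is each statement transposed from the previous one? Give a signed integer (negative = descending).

2

Taking 4-note groups, the heads are E4, F#4, G#4: the pattern moves up a 2nd.
E4→F#4 is 66 − 64 = 2 semitones.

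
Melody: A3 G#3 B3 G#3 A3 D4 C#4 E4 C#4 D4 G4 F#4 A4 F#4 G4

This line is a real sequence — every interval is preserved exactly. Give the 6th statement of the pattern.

Bb5 A5 C6 A5 Bb5

With a 5-note motive the entries are A3, D4, G4, each up a 4th from the previous.
Carrying on: C5 → F5 → Bb5.
From Bb5 the exact shape gives Bb5 A5 C6 A5 Bb5.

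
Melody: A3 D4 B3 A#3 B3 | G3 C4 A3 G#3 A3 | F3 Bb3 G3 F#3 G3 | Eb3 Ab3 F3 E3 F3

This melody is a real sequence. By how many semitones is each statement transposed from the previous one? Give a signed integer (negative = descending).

-2

Taking 5-note groups, the heads are A3, G3, F3, Eb3: the pattern moves down a 2nd.
A3 to G3 spans -2 semitones.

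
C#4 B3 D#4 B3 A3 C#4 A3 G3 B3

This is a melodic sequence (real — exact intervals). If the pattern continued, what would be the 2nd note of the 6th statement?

The unit is 3 notes. Position-2 pitches of the 3 shown cells: B3, A3, G3.
Carrying that down a 2nd forward: F3 → Eb3 → Db3.

Db3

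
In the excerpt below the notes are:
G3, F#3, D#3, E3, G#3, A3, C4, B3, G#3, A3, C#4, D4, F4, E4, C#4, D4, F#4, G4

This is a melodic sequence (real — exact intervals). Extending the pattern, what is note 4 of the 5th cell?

With 6-note cells, note 4 of each statement runs E3, A3, D4.
Extending up a 4th: G4 → C5.

C5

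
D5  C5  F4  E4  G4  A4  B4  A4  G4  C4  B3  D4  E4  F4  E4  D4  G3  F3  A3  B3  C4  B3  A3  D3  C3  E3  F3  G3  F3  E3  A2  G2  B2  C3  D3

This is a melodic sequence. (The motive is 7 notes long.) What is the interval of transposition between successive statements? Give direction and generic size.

With a 7-note motive the entries are D5, A4, E4, B3, F3, each down a 4th from the previous.
From D5 to A4: down a 4th.

down a 4th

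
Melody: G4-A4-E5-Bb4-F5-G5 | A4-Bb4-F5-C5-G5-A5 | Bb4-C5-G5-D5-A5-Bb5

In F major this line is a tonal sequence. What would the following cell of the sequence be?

C5 D5 A5 E5 Bb5 C6

Unit = 6 notes; the statements start on G4, A4, Bb4, moving up a 2nd each time.
From C5 the diatonic shape gives C5 D5 A5 E5 Bb5 C6.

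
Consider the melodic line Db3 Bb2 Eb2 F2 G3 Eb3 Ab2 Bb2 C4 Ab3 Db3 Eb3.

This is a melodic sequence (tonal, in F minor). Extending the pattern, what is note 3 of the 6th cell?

The unit is 4 notes. Position-3 pitches of the 3 shown cells: Eb2, Ab2, Db3.
Each moves up a 4th. Continuing: G3 → C4 → F4.

F4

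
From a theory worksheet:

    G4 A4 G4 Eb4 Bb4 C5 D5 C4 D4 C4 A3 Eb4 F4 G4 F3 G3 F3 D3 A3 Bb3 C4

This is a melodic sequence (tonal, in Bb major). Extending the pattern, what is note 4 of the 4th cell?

G2

With 7-note cells, note 4 of each statement runs Eb4, A3, D3.
Each moves down a 5th; the next is G2.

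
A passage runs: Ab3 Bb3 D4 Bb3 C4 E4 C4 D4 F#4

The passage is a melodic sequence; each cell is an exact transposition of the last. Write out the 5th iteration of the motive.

E4 F#4 A#4

Taking 3-note groups, the heads are Ab3, Bb3, C4: the pattern moves up a 2nd.
Carrying on: D4 → E4.
Statement 5 starts on E4 and keeps the same exact contour: E4 F#4 A#4.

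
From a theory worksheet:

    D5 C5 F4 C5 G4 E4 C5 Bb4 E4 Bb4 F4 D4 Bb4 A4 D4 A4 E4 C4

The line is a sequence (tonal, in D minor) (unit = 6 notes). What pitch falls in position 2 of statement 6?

E4

Grouping in 6s, the 2nd note of each cell is C5, Bb4, A4.
Carrying that down a 2nd forward: G4 → F4 → E4.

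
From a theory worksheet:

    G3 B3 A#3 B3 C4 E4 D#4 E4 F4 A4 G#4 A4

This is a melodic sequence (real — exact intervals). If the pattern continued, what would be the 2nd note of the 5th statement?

With 4-note cells, note 2 of each statement runs B3, E4, A4.
Each moves up a 4th. Continuing: D5 → G5.

G5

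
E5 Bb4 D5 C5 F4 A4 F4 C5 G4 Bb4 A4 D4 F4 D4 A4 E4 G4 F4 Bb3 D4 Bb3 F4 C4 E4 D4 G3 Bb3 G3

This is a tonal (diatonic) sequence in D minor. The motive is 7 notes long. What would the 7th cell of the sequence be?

G3 D3 F3 E3 A2 C3 A2

With a 7-note motive the entries are E5, C5, A4, F4, each down a 3rd from the previous.
Continuing the starts: D4 → Bb3 → G3.
So cell 7 is G3 D3 F3 E3 A2 C3 A2.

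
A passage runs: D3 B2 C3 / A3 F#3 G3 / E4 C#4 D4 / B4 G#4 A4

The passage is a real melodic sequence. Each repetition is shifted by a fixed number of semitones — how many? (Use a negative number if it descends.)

7

Taking 3-note groups, the heads are D3, A3, E4, B4: the pattern moves up a 5th.
D3→A3 is 57 − 50 = 7 semitones.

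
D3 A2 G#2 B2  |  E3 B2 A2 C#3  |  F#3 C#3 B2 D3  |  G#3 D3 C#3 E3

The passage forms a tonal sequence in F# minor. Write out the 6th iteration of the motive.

B3 F#3 E3 G#3

With a 4-note motive the entries are D3, E3, F#3, G#3, each up a 2nd from the previous.
Extending up a 2nd: A3 → B3.
So cell 6 is B3 F#3 E3 G#3.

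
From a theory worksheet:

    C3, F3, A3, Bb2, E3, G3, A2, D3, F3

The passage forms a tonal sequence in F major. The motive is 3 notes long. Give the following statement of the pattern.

Taking 3-note groups, the heads are C3, Bb2, A2: the pattern moves down a 2nd.
Statement 4 starts on G2 and keeps the same diatonic contour: G2 C3 E3.

G2 C3 E3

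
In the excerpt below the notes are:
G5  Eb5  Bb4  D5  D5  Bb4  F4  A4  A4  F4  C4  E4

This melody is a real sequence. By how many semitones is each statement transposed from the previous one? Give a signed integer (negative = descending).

The 4-note cells begin on G5, D5, A4 — each down a 4th from the last.
G5 to D5 spans -5 semitones.

-5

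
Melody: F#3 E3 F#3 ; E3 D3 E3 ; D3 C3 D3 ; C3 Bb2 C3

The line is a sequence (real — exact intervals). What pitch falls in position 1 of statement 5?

Grouping in 3s, the 1st note of each cell is F#3, E3, D3, C3.
From C3, down a 2nd gives Bb2.

Bb2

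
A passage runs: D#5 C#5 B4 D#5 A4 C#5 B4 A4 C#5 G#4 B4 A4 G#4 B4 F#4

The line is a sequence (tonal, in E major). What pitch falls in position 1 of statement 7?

E4

Grouping in 5s, the 1st note of each cell is D#5, C#5, B4.
Each moves down a 2nd. Continuing: A4 → G#4 → F#4 → E4.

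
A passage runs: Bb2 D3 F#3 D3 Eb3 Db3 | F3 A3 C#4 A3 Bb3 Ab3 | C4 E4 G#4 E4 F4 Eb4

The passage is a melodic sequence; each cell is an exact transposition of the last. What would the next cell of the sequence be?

Unit = 6 notes; the statements start on Bb2, F3, C4, moving up a 5th each time.
Statement 4 starts on G4 and keeps the same exact contour: G4 B4 D#5 B4 C5 Bb4.

G4 B4 D#5 B4 C5 Bb4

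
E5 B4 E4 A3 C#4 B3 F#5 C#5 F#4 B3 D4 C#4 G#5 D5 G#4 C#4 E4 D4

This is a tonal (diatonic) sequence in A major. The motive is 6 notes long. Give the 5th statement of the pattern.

With a 6-note motive the entries are E5, F#5, G#5, each up a 2nd from the previous.
Continuing the starts: A5 → B5.
So cell 5 is B5 F#5 B4 E4 G#4 F#4.

B5 F#5 B4 E4 G#4 F#4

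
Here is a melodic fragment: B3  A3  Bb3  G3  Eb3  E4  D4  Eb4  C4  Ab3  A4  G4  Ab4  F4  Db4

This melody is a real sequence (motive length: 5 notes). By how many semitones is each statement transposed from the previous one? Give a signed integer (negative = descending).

5

Taking 5-note groups, the heads are B3, E4, A4: the pattern moves up a 4th.
B3 to E4 spans +5 semitones.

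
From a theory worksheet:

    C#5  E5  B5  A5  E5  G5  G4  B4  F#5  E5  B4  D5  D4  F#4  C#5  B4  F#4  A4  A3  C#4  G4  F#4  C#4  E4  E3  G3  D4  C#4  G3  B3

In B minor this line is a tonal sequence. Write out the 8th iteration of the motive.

Unit = 6 notes; the statements start on C#5, G4, D4, A3, E3, moving down a 4th each time.
Continuing the starts: B2 → F#2 → C#2.
So cell 8 is C#2 E2 B2 A2 E2 G2.

C#2 E2 B2 A2 E2 G2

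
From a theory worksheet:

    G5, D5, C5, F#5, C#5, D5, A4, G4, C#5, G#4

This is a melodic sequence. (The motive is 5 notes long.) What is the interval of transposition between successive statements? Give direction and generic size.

Unit = 5 notes; the statements start on G5, D5, moving down a 4th each time.
G5 to D5 is down a 4th.

down a 4th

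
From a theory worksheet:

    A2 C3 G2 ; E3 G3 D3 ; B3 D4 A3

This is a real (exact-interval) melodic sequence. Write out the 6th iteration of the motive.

With a 3-note motive the entries are A2, E3, B3, each up a 5th from the previous.
Carrying on: F#4 → C#5 → G#5.
Statement 6 starts on G#5 and keeps the same exact contour: G#5 B5 F#5.

G#5 B5 F#5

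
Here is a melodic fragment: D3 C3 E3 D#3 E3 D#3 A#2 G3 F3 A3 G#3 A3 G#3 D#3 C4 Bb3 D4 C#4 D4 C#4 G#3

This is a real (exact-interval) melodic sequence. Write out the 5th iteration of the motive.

The 7-note cells begin on D3, G3, C4 — each up a 4th from the last.
Continuing the starts: F4 → Bb4.
So cell 5 is Bb4 Ab4 C5 B4 C5 B4 F#4.

Bb4 Ab4 C5 B4 C5 B4 F#4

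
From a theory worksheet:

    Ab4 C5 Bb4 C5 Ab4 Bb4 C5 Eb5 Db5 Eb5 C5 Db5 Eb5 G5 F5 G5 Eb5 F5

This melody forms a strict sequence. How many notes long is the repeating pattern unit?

6

There are 18 notes; a 6-note unit gives 3 cells:
Ab4 C5 Bb4 C5 Ab4 Bb4 | C5 Eb5 Db5 Eb5 C5 Db5 | Eb5 G5 F5 G5 Eb5 F5
That's a consistent up a 3rd shift per cell, and no other grouping gives one.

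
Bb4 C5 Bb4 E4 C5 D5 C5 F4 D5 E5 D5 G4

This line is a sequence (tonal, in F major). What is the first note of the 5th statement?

Taking 4-note groups, the heads are Bb4, C5, D5: the pattern moves up a 2nd.
Continuing: E5 → F5. Statement 5 starts on F5.

F5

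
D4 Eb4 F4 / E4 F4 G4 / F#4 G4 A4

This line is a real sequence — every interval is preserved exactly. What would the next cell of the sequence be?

G#4 A4 B4

With a 3-note motive the entries are D4, E4, F#4, each up a 2nd from the previous.
Statement 4 starts on G#4 and keeps the same exact contour: G#4 A4 B4.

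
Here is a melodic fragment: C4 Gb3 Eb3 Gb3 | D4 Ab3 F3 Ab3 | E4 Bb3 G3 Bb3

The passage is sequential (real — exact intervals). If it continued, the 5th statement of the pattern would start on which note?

G#4

Unit = 4 notes; the statements start on C4, D4, E4, moving up a 2nd each time.
Continuing: F#4 → G#4. Statement 5 starts on G#4.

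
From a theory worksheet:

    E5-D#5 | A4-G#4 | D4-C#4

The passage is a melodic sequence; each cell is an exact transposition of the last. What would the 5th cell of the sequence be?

C3 B2

Taking 2-note groups, the heads are E5, A4, D4: the pattern moves down a 5th.
Carrying on: G3 → C3.
From C3 the exact shape gives C3 B2.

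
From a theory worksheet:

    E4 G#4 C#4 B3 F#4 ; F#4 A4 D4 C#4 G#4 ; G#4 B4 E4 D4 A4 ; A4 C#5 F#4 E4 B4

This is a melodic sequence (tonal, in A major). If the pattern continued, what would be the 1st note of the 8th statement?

E5

Grouping in 5s, the 1st note of each cell is E4, F#4, G#4, A4.
Extending up a 2nd: B4 → C#5 → D5 → E5.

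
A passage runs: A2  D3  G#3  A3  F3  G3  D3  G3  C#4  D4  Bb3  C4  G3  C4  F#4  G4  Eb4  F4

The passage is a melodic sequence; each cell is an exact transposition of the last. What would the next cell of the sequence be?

C4 F4 B4 C5 Ab4 Bb4

The 6-note cells begin on A2, D3, G3 — each up a 4th from the last.
From C4 the exact shape gives C4 F4 B4 C5 Ab4 Bb4.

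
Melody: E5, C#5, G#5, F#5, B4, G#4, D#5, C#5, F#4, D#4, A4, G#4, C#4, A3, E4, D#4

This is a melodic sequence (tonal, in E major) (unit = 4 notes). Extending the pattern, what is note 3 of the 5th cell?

B3

With 4-note cells, note 3 of each statement runs G#5, D#5, A4, E4.
One more down a 4th gives B3.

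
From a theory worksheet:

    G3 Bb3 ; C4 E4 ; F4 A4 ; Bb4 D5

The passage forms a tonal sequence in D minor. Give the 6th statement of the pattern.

Taking 2-note groups, the heads are G3, C4, F4, Bb4: the pattern moves up a 4th.
Extending up a 4th: E5 → A5.
Statement 6 starts on A5 and keeps the same diatonic contour: A5 C6.

A5 C6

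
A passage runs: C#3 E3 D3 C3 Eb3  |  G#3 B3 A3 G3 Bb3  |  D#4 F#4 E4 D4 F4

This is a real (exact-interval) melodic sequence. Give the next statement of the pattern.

Unit = 5 notes; the statements start on C#3, G#3, D#4, moving up a 5th each time.
Statement 4 starts on A#4 and keeps the same exact contour: A#4 C#5 B4 A4 C5.

A#4 C#5 B4 A4 C5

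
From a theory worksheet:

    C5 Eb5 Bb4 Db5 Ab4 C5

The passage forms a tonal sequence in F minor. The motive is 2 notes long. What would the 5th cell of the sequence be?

Unit = 2 notes; the statements start on C5, Bb4, Ab4, moving down a 2nd each time.
Carrying on: G4 → F4.
Statement 5 starts on F4 and keeps the same diatonic contour: F4 Ab4.

F4 Ab4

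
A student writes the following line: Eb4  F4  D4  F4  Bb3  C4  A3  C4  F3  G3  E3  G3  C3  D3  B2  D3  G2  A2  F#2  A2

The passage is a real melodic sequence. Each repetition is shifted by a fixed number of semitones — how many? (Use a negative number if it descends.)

The 4-note cells begin on Eb4, Bb3, F3, C3, G2 — each down a 4th from the last.
Counting half-steps from Eb4 to Bb3: -5.

-5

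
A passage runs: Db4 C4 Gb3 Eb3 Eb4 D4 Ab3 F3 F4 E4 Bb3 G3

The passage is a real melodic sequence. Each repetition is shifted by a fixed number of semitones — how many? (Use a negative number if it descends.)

2

Unit = 4 notes; the statements start on Db4, Eb4, F4, moving up a 2nd each time.
Db4 to Eb4 spans +2 semitones.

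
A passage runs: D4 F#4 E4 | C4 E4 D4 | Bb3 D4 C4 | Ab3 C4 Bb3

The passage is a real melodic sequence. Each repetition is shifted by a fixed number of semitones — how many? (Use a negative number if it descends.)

Taking 3-note groups, the heads are D4, C4, Bb3, Ab3: the pattern moves down a 2nd.
Counting half-steps from D4 to C4: -2.

-2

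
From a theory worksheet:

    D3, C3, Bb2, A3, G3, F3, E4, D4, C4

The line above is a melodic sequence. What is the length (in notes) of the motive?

3

Try groups of 3 (3 cells in 9 notes):
D3 C3 Bb2 | A3 G3 F3 | E4 D4 C4
Each cell is the previous one up a 5th — so the unit is 3 notes.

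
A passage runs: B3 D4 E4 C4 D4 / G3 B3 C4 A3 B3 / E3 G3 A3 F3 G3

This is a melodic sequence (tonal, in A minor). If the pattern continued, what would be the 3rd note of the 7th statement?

With 5-note cells, note 3 of each statement runs E4, C4, A3.
Carrying that down a 3rd forward: F3 → D3 → B2 → G2.

G2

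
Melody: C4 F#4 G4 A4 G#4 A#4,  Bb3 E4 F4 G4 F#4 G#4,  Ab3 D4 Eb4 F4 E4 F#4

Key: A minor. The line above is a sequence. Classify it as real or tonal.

Each cell has the same semitone pattern (6, 1, 2, -1, 2) — intervals are preserved exactly.
And F#4 lies outside A minor, so the sequence is real rather than tonal.

real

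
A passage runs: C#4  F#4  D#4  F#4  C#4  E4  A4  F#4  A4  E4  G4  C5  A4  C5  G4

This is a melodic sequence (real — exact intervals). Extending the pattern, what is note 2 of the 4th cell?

The unit is 5 notes. Position-2 pitches of the 3 shown cells: F#4, A4, C5.
One more up a 3rd gives Eb5.

Eb5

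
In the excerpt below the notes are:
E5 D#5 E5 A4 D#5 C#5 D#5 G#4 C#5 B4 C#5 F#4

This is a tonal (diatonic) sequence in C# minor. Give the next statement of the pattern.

The 4-note cells begin on E5, D#5, C#5 — each down a 2nd from the last.
Statement 4 starts on B4 and keeps the same diatonic contour: B4 A4 B4 E4.

B4 A4 B4 E4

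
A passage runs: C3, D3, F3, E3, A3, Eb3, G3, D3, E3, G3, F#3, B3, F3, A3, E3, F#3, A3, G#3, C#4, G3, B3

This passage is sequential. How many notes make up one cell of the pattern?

Try groups of 7 (3 cells in 21 notes):
C3 D3 F3 E3 A3 Eb3 G3 | D3 E3 G3 F#3 B3 F3 A3 | E3 F#3 A3 G#3 C#4 G3 B3
Every group is a transposition up a 2nd of the one before; no shorter unit works.

7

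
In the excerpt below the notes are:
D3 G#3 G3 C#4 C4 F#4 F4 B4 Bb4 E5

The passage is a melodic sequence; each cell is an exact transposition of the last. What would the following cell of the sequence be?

With a 2-note motive the entries are D3, G3, C4, F4, Bb4, each up a 4th from the previous.
So cell 6 is Eb5 A5.

Eb5 A5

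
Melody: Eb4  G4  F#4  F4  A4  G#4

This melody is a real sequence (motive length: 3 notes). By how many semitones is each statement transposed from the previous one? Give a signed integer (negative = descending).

With a 3-note motive the entries are Eb4, F4, each up a 2nd from the previous.
Counting half-steps from Eb4 to F4: 2.

2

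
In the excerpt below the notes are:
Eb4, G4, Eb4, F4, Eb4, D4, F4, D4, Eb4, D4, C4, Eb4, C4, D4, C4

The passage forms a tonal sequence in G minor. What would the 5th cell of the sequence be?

A3 C4 A3 Bb3 A3

The 5-note cells begin on Eb4, D4, C4 — each down a 2nd from the last.
Carrying on: Bb3 → A3.
Statement 5 starts on A3 and keeps the same diatonic contour: A3 C4 A3 Bb3 A3.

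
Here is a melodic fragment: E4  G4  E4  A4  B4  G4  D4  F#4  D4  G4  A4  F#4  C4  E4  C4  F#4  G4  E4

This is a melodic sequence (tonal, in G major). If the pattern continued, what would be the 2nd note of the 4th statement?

Grouping in 6s, the 2nd note of each cell is G4, F#4, E4.
From E4, down a 2nd gives D4.

D4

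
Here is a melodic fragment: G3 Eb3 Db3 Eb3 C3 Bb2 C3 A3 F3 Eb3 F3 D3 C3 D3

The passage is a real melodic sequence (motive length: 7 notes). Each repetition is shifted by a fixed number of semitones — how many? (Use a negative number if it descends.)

2

Taking 7-note groups, the heads are G3, A3: the pattern moves up a 2nd.
G3 to A3 spans +2 semitones.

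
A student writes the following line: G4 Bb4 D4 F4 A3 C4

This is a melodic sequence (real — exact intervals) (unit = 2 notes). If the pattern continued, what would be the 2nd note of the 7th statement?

With 2-note cells, note 2 of each statement runs Bb4, F4, C4.
Each moves down a 4th. Continuing: G3 → D3 → A2 → E2.

E2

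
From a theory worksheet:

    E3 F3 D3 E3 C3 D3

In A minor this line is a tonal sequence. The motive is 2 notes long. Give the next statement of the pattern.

Unit = 2 notes; the statements start on E3, D3, C3, moving down a 2nd each time.
Statement 4 starts on B2 and keeps the same diatonic contour: B2 C3.

B2 C3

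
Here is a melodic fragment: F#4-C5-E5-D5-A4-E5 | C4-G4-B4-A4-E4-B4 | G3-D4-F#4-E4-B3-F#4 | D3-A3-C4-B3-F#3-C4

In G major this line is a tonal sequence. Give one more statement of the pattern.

Taking 6-note groups, the heads are F#4, C4, G3, D3: the pattern moves down a 4th.
Statement 5 starts on A2 and keeps the same diatonic contour: A2 E3 G3 F#3 C3 G3.

A2 E3 G3 F#3 C3 G3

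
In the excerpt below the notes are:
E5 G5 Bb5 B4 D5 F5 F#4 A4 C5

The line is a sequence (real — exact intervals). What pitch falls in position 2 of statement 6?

With 3-note cells, note 2 of each statement runs G5, D5, A4.
Carrying that down a 4th forward: E4 → B3 → F#3.

F#3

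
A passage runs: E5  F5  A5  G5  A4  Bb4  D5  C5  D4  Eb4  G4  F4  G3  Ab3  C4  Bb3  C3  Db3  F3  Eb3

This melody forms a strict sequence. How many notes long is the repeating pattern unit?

4

20 notes total. Splitting into 5 groups of 4:
E5 F5 A5 G5 | A4 Bb4 D5 C5 | D4 Eb4 G4 F4 | G3 Ab3 C4 Bb3 | C3 Db3 F3 Eb3
Each cell is the previous one down a 5th — so the unit is 4 notes.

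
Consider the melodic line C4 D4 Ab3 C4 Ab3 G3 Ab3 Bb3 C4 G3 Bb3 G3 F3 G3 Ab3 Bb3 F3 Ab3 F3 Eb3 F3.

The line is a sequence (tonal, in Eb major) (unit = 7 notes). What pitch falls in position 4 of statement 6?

The unit is 7 notes. Position-4 pitches of the 3 shown cells: C4, Bb3, Ab3.
Extending down a 2nd: G3 → F3 → Eb3.

Eb3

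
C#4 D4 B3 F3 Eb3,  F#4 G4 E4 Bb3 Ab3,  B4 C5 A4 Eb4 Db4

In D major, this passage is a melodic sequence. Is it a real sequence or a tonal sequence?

real

Each cell has the same semitone pattern (1, -3, -6, -2) — intervals are preserved exactly.
And F3 lies outside D major, so the sequence is real rather than tonal.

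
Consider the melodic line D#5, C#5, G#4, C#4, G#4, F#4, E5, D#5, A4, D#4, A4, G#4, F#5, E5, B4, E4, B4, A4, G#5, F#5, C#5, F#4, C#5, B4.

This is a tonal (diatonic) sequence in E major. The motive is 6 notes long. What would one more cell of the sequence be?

A5 G#5 D#5 G#4 D#5 C#5

With a 6-note motive the entries are D#5, E5, F#5, G#5, each up a 2nd from the previous.
So cell 5 is A5 G#5 D#5 G#4 D#5 C#5.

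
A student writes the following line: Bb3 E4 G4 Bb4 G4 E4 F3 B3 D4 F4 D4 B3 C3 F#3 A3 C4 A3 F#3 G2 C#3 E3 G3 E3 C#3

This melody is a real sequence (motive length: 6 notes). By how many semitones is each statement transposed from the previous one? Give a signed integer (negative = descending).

-5

With a 6-note motive the entries are Bb3, F3, C3, G2, each down a 4th from the previous.
Bb3→F3 is 53 − 58 = -5 semitones.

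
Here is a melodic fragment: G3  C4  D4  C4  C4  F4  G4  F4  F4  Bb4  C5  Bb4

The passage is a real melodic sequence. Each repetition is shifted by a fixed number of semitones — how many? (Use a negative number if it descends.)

5

Unit = 4 notes; the statements start on G3, C4, F4, moving up a 4th each time.
Counting half-steps from G3 to C4: 5.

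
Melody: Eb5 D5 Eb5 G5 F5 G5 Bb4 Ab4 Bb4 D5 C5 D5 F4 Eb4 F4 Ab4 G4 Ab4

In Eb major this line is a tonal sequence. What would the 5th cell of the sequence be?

With a 6-note motive the entries are Eb5, Bb4, F4, each down a 4th from the previous.
Extending down a 4th: C4 → G3.
So cell 5 is G3 F3 G3 Bb3 Ab3 Bb3.

G3 F3 G3 Bb3 Ab3 Bb3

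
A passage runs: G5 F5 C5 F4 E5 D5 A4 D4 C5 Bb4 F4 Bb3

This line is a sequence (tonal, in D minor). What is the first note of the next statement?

Taking 4-note groups, the heads are G5, E5, C5: the pattern moves down a 3rd.
The next head, down a 3rd from C5, is A4.

A4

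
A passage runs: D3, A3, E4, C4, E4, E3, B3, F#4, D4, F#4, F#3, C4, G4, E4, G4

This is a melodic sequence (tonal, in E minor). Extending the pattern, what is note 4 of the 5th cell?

With 5-note cells, note 4 of each statement runs C4, D4, E4.
Extending up a 2nd: F#4 → G4.

G4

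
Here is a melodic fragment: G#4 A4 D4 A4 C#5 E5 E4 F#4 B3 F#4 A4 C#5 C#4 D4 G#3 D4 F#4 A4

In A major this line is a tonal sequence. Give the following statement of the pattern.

A3 B3 E3 B3 D4 F#4

Unit = 6 notes; the statements start on G#4, E4, C#4, moving down a 3rd each time.
Statement 4 starts on A3 and keeps the same diatonic contour: A3 B3 E3 B3 D4 F#4.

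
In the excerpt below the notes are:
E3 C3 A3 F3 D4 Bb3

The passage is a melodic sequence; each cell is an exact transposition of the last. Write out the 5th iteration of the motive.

C5 Ab4

The 2-note cells begin on E3, A3, D4 — each up a 4th from the last.
Carrying on: G4 → C5.
Statement 5 starts on C5 and keeps the same exact contour: C5 Ab4.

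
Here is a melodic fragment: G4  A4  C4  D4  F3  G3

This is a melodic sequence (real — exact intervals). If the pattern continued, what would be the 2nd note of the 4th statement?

Grouping in 2s, the 2nd note of each cell is A4, D4, G3.
One more down a 5th gives C3.

C3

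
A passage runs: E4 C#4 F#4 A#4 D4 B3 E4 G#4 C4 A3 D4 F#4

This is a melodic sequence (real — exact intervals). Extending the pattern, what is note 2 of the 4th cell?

Grouping in 4s, the 2nd note of each cell is C#4, B3, A3.
Each moves down a 2nd; the next is G3.

G3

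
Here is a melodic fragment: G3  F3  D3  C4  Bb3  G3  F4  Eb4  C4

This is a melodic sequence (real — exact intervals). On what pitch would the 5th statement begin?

With a 3-note motive the entries are G3, C4, F4, each up a 4th from the previous.
Extending the heads up a 4th: Bb4 → Eb5.

Eb5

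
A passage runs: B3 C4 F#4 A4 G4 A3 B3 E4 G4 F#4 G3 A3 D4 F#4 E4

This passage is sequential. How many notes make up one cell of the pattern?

15 notes total. Splitting into 3 groups of 5:
B3 C4 F#4 A4 G4 | A3 B3 E4 G4 F#4 | G3 A3 D4 F#4 E4
That's a consistent down a 2nd shift per cell, and no other grouping gives one.

5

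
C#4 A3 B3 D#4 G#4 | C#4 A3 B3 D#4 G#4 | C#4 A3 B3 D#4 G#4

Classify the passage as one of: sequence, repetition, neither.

repetition

Each 5-note cell is identical (C#4 A3 B3 D#4 G#4), restated at the same pitch.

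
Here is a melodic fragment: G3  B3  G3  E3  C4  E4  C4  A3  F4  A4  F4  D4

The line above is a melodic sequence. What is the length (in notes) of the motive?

4

Try groups of 4 (3 cells in 12 notes):
G3 B3 G3 E3 | C4 E4 C4 A3 | F4 A4 F4 D4
Each cell is the previous one up a 4th — so the unit is 4 notes.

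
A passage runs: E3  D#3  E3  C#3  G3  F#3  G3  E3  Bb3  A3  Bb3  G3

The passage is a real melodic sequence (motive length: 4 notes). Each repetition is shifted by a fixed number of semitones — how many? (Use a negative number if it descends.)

3

With a 4-note motive the entries are E3, G3, Bb3, each up a 3rd from the previous.
Counting half-steps from E3 to G3: 3.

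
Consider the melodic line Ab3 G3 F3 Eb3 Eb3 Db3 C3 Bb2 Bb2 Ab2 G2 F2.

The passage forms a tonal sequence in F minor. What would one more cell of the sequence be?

Taking 4-note groups, the heads are Ab3, Eb3, Bb2: the pattern moves down a 4th.
From F2 the diatonic shape gives F2 Eb2 Db2 C2.

F2 Eb2 Db2 C2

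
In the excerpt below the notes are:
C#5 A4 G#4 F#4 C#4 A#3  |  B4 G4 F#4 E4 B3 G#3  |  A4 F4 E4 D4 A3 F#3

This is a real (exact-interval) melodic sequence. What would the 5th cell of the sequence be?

The 6-note cells begin on C#5, B4, A4 — each down a 2nd from the last.
Extending down a 2nd: G4 → F4.
From F4 the exact shape gives F4 Db4 C4 Bb3 F3 D3.

F4 Db4 C4 Bb3 F3 D3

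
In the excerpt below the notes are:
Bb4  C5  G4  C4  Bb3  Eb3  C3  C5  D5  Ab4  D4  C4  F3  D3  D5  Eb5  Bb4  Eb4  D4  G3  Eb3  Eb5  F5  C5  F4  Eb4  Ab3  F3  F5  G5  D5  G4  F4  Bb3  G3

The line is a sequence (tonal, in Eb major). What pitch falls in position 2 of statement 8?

The unit is 7 notes. Position-2 pitches of the 5 shown cells: C5, D5, Eb5, F5, G5.
Each moves up a 2nd. Continuing: Ab5 → Bb5 → C6.

C6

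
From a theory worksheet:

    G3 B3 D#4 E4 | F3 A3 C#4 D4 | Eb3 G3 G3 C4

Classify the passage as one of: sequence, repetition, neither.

Note 3 of cell 3 is G3; if this were a sequence it would be B3. No unit length gives a consistent transposition pattern.

neither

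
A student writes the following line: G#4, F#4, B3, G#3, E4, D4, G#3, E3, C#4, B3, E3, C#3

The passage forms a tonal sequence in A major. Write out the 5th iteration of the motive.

With a 4-note motive the entries are G#4, E4, C#4, each down a 3rd from the previous.
Carrying on: A3 → F#3.
From F#3 the diatonic shape gives F#3 E3 A2 F#2.

F#3 E3 A2 F#2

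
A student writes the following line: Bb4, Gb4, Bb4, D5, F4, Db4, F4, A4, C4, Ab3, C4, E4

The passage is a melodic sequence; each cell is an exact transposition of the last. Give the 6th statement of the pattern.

The 4-note cells begin on Bb4, F4, C4 — each down a 4th from the last.
Carrying on: G3 → D3 → A2.
So cell 6 is A2 F2 A2 C#3.

A2 F2 A2 C#3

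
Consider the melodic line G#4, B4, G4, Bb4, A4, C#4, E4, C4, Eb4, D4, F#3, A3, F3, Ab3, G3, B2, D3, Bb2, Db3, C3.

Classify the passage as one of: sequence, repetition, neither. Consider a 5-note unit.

Each 5-note cell is the previous one transposed down a 5th.

sequence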